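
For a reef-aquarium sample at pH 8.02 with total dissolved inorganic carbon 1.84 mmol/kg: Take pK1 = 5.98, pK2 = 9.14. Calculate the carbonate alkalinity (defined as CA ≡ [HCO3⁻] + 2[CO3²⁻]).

CA = 1.95 mmol/kg

CA = [HCO3⁻] + 2[CO3²⁻] = (α₁ + 2α₂)·DIC
At pH 8.02: [H⁺]/K1 = 10^-2.04 = 0.0091201, K2/[H⁺] = 10^-1.12 = 0.075858
α₁ = 1/(1 + 0.0091201 + 0.075858) = 1/1.0850 = 0.9217; α₂ = α₁·K2/[H⁺] = 0.06992
α₁ + 2α₂ = 1.0615
CA = 1.0615 × 1.84 = 1.95 mmol/kg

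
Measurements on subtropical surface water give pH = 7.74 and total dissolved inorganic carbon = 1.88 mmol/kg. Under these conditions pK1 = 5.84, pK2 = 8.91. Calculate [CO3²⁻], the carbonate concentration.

α₂ = 1 / (1 + [H⁺]/K2 + [H⁺]²/(K1K2)) = 1 / (1 + 10^+1.17 + 10^-0.73)
   = 1 / (1 + 14.791 + 0.18621) = 1/15.977 = 0.06259
[CO3²⁻] = α₂ × DIC = 0.06259 × 1.88 = 0.118 mmol/kg

[CO3²⁻] = 0.118 mmol/kg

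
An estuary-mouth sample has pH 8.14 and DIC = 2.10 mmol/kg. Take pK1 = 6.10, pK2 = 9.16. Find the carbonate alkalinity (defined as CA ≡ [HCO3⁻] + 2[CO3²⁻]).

CA = [HCO3⁻] + 2[CO3²⁻] = (α₁ + 2α₂)·DIC
At pH 8.14: [H⁺]/K1 = 10^-2.04 = 0.0091201, K2/[H⁺] = 10^-1.02 = 0.095499
α₁ = 1/(1 + 0.0091201 + 0.095499) = 1/1.1046 = 0.9053; α₂ = α₁·K2/[H⁺] = 0.08645
α₁ + 2α₂ = 1.0782
CA = 1.0782 × 2.10 = 2.26 mmol/kg

CA = 2.26 mmol/kg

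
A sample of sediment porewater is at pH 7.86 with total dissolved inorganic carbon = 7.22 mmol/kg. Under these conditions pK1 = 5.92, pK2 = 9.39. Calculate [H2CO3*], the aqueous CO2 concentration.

[CO2*] = 0.0796 mmol/kg

α₀ = 1 / (1 + K1/[H⁺] + K1K2/[H⁺]²) = 1 / (1 + 10^+1.94 + 10^+0.41)
   = 1 / (1 + 87.096 + 2.5704) = 1/90.667 = 0.01103
[CO2*] = α₀ × DIC = 0.01103 × 7.22 = 0.0796 mmol/kg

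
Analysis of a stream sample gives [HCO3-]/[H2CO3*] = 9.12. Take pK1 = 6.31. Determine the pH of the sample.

pH = 7.27

From K1 = [H⁺][HCO3-]/[H2CO3*]:  pH = pK1 + log₁₀([HCO3-]/[H2CO3*])
log₁₀(9.12) = +0.960
pH = 6.31 + (+0.960) = 7.27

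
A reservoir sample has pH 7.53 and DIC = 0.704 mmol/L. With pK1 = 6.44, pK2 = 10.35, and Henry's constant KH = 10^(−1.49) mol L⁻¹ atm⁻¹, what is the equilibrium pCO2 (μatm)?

α₀ = 1 / (1 + K1/[H⁺] + K1K2/[H⁺]²) = 1 / (1 + 10^+1.09 + 10^-1.73)
   = 1 / (1 + 12.303 + 0.018621) = 1/13.321 = 0.07507
[CO2*] = α₀ × DIC = 0.07507 × 0.704 = 0.05285 mmol/L
pCO2 = [CO2*]/KH = 5.285×10^-5 / 3.236×10^-2 = 1630 μatm

pCO2 = 1630 μatm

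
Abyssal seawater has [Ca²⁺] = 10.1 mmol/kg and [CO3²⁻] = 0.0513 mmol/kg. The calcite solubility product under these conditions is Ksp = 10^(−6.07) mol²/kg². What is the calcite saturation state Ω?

Ω = 0.609

Ksp = 10^(−6.07) = 8.511×10^-7
Ω = [Ca²⁺][CO3²⁻]/Ksp = (10.1×10^-3)(0.0513×10^-3) / 8.511×10^-7 = 0.609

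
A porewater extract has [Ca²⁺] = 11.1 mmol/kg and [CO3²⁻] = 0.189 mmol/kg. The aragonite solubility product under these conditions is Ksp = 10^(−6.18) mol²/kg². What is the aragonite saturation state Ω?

Ω = 3.18

Ksp = 10^(−6.18) = 6.607×10^-7
Ω = [Ca²⁺][CO3²⁻]/Ksp = (11.1×10^-3)(0.189×10^-3) / 6.607×10^-7 = 3.18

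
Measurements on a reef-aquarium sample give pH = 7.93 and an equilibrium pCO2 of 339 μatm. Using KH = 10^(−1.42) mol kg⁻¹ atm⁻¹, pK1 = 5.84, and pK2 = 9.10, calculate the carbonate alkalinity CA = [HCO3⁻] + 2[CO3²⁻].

[CO2*] = KH · pCO2 = 10^(−1.42) × 339×10^-6 = 1.289×10^-5 mol/kg
α₀ = 1/(1 + K1/[H⁺] + K1K2/[H⁺]²) = 1/(1 + 10^+2.09 + 10^+0.92) = 0.007556
DIC = [CO2*]/α₀ = 1.289×10^-5 / 0.007556 = 1.706 mmol/kg
CA = (α₁ + 2α₂)·DIC = (0.9296 + 2×0.06285) × 1.706 = 1.80 mmol/kg

CA = 1.80 mmol/kg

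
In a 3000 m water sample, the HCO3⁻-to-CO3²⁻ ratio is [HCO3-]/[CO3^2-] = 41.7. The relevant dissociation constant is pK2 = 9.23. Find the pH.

From K2 = [H⁺][CO3^2-]/[HCO3-]:  pH = pK2 − log₁₀([HCO3-]/[CO3^2-])
log₁₀(41.7) = +1.620
pH = 9.23 − (+1.620) = 7.61

pH = 7.61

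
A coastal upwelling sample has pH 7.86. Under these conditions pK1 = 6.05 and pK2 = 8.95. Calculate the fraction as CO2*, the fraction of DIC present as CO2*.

α₀ = 0.0141

α₀ = 1 / (1 + K1/[H⁺] + K1K2/[H⁺]²) = 1 / (1 + 10^+1.81 + 10^+0.72)
   = 1 / (1 + 64.565 + 5.2481) = 1/70.813 = 0.01412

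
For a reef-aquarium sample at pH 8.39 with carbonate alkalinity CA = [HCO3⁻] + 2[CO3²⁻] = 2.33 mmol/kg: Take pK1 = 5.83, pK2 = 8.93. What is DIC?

CA = [HCO3⁻] + 2[CO3²⁻] = (α₁ + 2α₂)·DIC
At pH 8.39: [H⁺]/K1 = 10^-2.56 = 0.0027542, K2/[H⁺] = 10^-0.54 = 0.28840
α₁ = 1/(1 + 0.0027542 + 0.28840) = 1/1.2912 = 0.7745; α₂ = α₁·K2/[H⁺] = 0.2234
α₁ + 2α₂ = 1.2212
DIC = CA / (α₁ + 2α₂) = 2.33 / 1.2212 = 1.91 mmol/kg

DIC = 1.91 mmol/kg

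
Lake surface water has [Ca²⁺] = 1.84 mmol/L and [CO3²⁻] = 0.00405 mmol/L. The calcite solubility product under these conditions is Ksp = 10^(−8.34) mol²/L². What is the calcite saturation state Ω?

Ksp = 10^(−8.34) = 4.571×10^-9
Ω = [Ca²⁺][CO3²⁻]/Ksp = (1.84×10^-3)(0.00405×10^-3) / 4.571×10^-9 = 1.63

Ω = 1.63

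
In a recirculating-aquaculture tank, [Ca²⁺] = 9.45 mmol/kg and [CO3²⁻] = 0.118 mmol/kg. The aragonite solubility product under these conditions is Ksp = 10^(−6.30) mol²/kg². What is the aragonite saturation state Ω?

Ω = 2.22

Ksp = 10^(−6.30) = 5.012×10^-7
Ω = [Ca²⁺][CO3²⁻]/Ksp = (9.45×10^-3)(0.118×10^-3) / 5.012×10^-7 = 2.22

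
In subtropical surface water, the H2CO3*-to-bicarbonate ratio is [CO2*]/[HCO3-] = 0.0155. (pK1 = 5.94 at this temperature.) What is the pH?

pH = 7.75

From K1 = [H⁺][HCO3-]/[CO2*]:  pH = pK1 − log₁₀([CO2*]/[HCO3-])
log₁₀(0.0155) = -1.810
pH = 5.94 − (-1.810) = 7.75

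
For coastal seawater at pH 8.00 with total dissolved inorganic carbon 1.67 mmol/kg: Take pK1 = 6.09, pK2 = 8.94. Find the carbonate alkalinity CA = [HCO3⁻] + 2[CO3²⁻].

CA = [HCO3⁻] + 2[CO3²⁻] = (α₁ + 2α₂)·DIC
At pH 8.00: [H⁺]/K1 = 10^-1.91 = 0.012303, K2/[H⁺] = 10^-0.94 = 0.11482
α₁ = 1/(1 + 0.012303 + 0.11482) = 1/1.1271 = 0.8872; α₂ = α₁·K2/[H⁺] = 0.1019
α₁ + 2α₂ = 1.0910
CA = 1.0910 × 1.67 = 1.82 mmol/kg

CA = 1.82 mmol/kg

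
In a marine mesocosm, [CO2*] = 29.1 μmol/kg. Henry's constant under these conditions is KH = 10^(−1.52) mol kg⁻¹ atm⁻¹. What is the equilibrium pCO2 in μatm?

KH = 10^(−1.52) = 3.020×10^-2 mol kg⁻¹ atm⁻¹
pCO2 = [CO2*]/KH = 29.1×10^-6 / 3.020×10^-2 = 9.64×10^-4 atm = 964 μatm

pCO2 = 964 μatm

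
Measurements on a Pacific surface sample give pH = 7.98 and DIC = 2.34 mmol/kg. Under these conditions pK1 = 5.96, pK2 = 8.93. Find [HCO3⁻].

α₁ = 1 / (1 + [H⁺]/K1 + K2/[H⁺]) = 1 / (1 + 10^-2.02 + 10^-0.95)
   = 1 / (1 + 0.0095499 + 0.11220) = 1/1.1218 = 0.8915
[HCO3⁻] = α₁ × DIC = 0.8915 × 2.34 = 2.09 mmol/kg

[HCO3⁻] = 2.09 mmol/kg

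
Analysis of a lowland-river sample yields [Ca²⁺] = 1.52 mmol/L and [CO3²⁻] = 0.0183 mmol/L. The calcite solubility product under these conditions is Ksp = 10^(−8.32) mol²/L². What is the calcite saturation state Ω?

Ω = 5.81

Ksp = 10^(−8.32) = 4.786×10^-9
Ω = [Ca²⁺][CO3²⁻]/Ksp = (1.52×10^-3)(0.0183×10^-3) / 4.786×10^-9 = 5.81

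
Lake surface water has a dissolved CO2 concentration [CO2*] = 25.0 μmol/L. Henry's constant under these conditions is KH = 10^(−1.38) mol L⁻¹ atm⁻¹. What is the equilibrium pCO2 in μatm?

pCO2 = 600 μatm

KH = 10^(−1.38) = 4.169×10^-2 mol L⁻¹ atm⁻¹
pCO2 = [CO2*]/KH = 25.0×10^-6 / 4.169×10^-2 = 6.00×10^-4 atm = 600 μatm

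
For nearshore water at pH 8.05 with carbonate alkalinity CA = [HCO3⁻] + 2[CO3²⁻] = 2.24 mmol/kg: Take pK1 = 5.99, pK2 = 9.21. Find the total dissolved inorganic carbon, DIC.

CA = [HCO3⁻] + 2[CO3²⁻] = (α₁ + 2α₂)·DIC
At pH 8.05: [H⁺]/K1 = 10^-2.06 = 0.0087096, K2/[H⁺] = 10^-1.16 = 0.069183
α₁ = 1/(1 + 0.0087096 + 0.069183) = 1/1.0779 = 0.9277; α₂ = α₁·K2/[H⁺] = 0.06418
α₁ + 2α₂ = 1.0561
DIC = CA / (α₁ + 2α₂) = 2.24 / 1.0561 = 2.12 mmol/kg

DIC = 2.12 mmol/kg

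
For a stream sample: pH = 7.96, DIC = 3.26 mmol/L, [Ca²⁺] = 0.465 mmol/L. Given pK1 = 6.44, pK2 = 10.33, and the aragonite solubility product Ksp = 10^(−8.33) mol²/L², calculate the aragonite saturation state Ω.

Ω = 1.34

α₂ = 1 / (1 + [H⁺]/K2 + [H⁺]²/(K1K2)) = 1 / (1 + 10^+2.37 + 10^+0.85)
   = 1 / (1 + 234.42 + 7.0795) = 1/242.50 = 0.004124
[CO3²⁻] = α₂ × DIC = 0.004124 × 3.26 = 0.01344 mmol/L = 13.44 μmol/L
Ksp = 10^(−8.33) = 4.677×10^-9
Ω = [Ca²⁺][CO3²⁻]/Ksp = (0.465×10^-3)(1.344×10^-5) / 4.677×10^-9 = 1.34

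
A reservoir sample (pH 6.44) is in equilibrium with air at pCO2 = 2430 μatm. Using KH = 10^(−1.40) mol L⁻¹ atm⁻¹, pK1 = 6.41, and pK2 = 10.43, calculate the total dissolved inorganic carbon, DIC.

[CO2*] = KH · pCO2 = 10^(−1.40) × 2430×10^-6 = 9.674×10^-5 mol/L
α₀ = 1/(1 + K1/[H⁺] + K1K2/[H⁺]²) = 1/(1 + 10^+0.03 + 10^-3.96) = 0.4827
DIC = [CO2*]/α₀ = 9.674×10^-5 / 0.4827 = 0.200 mmol/L

DIC = 0.200 mmol/L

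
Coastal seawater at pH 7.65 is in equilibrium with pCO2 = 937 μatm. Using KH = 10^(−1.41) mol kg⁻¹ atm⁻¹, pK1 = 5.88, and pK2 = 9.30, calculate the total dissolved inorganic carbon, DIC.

DIC = 2.23 mmol/kg

[CO2*] = KH · pCO2 = 10^(−1.41) × 937×10^-6 = 3.645×10^-5 mol/kg
α₀ = 1/(1 + K1/[H⁺] + K1K2/[H⁺]²) = 1/(1 + 10^+1.77 + 10^+0.12) = 0.01634
DIC = [CO2*]/α₀ = 3.645×10^-5 / 0.01634 = 2.23 mmol/kg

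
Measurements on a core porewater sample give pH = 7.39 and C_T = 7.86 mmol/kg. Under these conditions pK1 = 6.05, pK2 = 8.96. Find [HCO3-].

α₁ = 1 / (1 + [H⁺]/K1 + K2/[H⁺]) = 1 / (1 + 10^-1.34 + 10^-1.57)
   = 1 / (1 + 0.045709 + 0.026915) = 1/1.0726 = 0.9323
[HCO3⁻] = α₁ × DIC = 0.9323 × 7.86 = 7.33 mmol/kg

[HCO3⁻] = 7.33 mmol/kg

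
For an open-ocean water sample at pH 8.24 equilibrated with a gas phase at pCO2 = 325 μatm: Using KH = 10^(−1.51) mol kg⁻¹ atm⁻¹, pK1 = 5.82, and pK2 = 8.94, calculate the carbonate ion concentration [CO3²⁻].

[CO2*] = KH · pCO2 = 10^(−1.51) × 325×10^-6 = 1.004×10^-5 mol/kg
α₀ = 1/(1 + K1/[H⁺] + K1K2/[H⁺]²) = 1/(1 + 10^+2.42 + 10^+1.72) = 0.003159
DIC = [CO2*]/α₀ = 1.004×10^-5 / 0.003159 = 3.179 mmol/kg
[CO3²⁻] = α₂·DIC; α₂ = 0.1658, so [CO3²⁻] = 0.1658 × 3.179 = 0.527 mmol/kg

[CO3²⁻] = 0.527 mmol/kg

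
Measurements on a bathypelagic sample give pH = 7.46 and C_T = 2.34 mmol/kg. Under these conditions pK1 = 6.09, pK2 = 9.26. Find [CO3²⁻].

α₂ = 1 / (1 + [H⁺]/K2 + [H⁺]²/(K1K2)) = 1 / (1 + 10^+1.80 + 10^+0.43)
   = 1 / (1 + 63.096 + 2.6915) = 1/66.787 = 0.01497
[CO3²⁻] = α₂ × DIC = 0.01497 × 2.34 = 0.0350 mmol/kg

[CO3²⁻] = 0.0350 mmol/kg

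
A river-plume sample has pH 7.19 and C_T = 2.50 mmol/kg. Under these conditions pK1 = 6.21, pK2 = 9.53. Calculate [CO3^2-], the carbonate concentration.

[CO3²⁻] = 10.3 μmol/kg

α₂ = 1 / (1 + [H⁺]/K2 + [H⁺]²/(K1K2)) = 1 / (1 + 10^+2.34 + 10^+1.36)
   = 1 / (1 + 218.78 + 22.909) = 1/242.68 = 0.004121
[CO3²⁻] = α₂ × DIC = 0.004121 × 2.50 = 0.0103 mmol/kg = 10.3 μmol/kg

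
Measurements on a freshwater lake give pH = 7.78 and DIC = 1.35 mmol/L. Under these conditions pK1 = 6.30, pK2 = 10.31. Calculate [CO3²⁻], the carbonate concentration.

[CO3²⁻] = 3.85 μmol/L

α₂ = 1 / (1 + [H⁺]/K2 + [H⁺]²/(K1K2)) = 1 / (1 + 10^+2.53 + 10^+1.05)
   = 1 / (1 + 338.84 + 11.220) = 1/351.06 = 0.002848
[CO3²⁻] = α₂ × DIC = 0.002848 × 1.35 = 0.00385 mmol/L = 3.85 μmol/L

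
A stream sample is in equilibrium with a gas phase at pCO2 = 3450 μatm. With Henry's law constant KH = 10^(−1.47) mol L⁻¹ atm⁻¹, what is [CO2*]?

[CO2*] = 117 μmol/L

KH = 10^(−1.47) = 3.388×10^-2 mol L⁻¹ atm⁻¹
[CO2*] = KH · pCO2 = 3.388×10^-2 × 3450×10^-6 atm = 1.17×10^-4 mol/L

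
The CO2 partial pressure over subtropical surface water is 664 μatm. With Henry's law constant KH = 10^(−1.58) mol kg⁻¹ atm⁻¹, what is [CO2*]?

[CO2*] = 17.5 μmol/kg

KH = 10^(−1.58) = 2.630×10^-2 mol kg⁻¹ atm⁻¹
[CO2*] = KH · pCO2 = 2.630×10^-2 × 664×10^-6 atm = 1.75×10^-5 mol/kg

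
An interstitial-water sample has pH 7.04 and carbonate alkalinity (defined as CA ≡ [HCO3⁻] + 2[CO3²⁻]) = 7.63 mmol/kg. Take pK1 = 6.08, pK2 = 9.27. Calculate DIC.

DIC = 8.41 mmol/kg

CA = [HCO3⁻] + 2[CO3²⁻] = (α₁ + 2α₂)·DIC
At pH 7.04: [H⁺]/K1 = 10^-0.96 = 0.10965, K2/[H⁺] = 10^-2.23 = 0.0058884
α₁ = 1/(1 + 0.10965 + 0.0058884) = 1/1.1155 = 0.8964; α₂ = α₁·K2/[H⁺] = 0.005279
α₁ + 2α₂ = 0.9070
DIC = CA / (α₁ + 2α₂) = 7.63 / 0.9070 = 8.41 mmol/kg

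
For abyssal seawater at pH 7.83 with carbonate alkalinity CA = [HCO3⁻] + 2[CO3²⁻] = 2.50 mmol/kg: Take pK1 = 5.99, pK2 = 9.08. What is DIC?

DIC = 2.41 mmol/kg

CA = [HCO3⁻] + 2[CO3²⁻] = (α₁ + 2α₂)·DIC
At pH 7.83: [H⁺]/K1 = 10^-1.84 = 0.014454, K2/[H⁺] = 10^-1.25 = 0.056234
α₁ = 1/(1 + 0.014454 + 0.056234) = 1/1.0707 = 0.9340; α₂ = α₁·K2/[H⁺] = 0.05252
α₁ + 2α₂ = 1.0390
DIC = CA / (α₁ + 2α₂) = 2.50 / 1.0390 = 2.41 mmol/kg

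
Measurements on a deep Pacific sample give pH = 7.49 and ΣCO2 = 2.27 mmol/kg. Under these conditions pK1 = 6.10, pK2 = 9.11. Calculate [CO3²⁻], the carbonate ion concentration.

α₂ = 1 / (1 + [H⁺]/K2 + [H⁺]²/(K1K2)) = 1 / (1 + 10^+1.62 + 10^+0.23)
   = 1 / (1 + 41.687 + 1.6982) = 1/44.385 = 0.02253
[CO3²⁻] = α₂ × DIC = 0.02253 × 2.27 = 0.0511 mmol/kg

[CO3²⁻] = 0.0511 mmol/kg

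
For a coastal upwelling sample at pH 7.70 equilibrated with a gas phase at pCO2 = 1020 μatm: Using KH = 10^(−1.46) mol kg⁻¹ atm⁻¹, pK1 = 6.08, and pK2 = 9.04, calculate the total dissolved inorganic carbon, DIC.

[CO2*] = KH · pCO2 = 10^(−1.46) × 1020×10^-6 = 3.537×10^-5 mol/kg
α₀ = 1/(1 + K1/[H⁺] + K1K2/[H⁺]²) = 1/(1 + 10^+1.62 + 10^+0.28) = 0.02243
DIC = [CO2*]/α₀ = 3.537×10^-5 / 0.02243 = 1.58 mmol/kg

DIC = 1.58 mmol/kg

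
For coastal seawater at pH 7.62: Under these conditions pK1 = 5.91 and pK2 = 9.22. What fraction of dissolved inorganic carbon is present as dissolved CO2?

α₀ = 0.0187

α₀ = 1 / (1 + K1/[H⁺] + K1K2/[H⁺]²) = 1 / (1 + 10^+1.71 + 10^+0.11)
   = 1 / (1 + 51.286 + 1.2882) = 1/53.574 = 0.01867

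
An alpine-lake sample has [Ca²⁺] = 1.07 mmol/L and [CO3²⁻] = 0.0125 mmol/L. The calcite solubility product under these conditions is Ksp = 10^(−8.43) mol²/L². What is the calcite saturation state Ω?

Ksp = 10^(−8.43) = 3.715×10^-9
Ω = [Ca²⁺][CO3²⁻]/Ksp = (1.07×10^-3)(0.0125×10^-3) / 3.715×10^-9 = 3.60

Ω = 3.60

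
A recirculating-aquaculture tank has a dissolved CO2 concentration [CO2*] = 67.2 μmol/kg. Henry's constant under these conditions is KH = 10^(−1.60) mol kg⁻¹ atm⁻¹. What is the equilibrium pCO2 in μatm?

KH = 10^(−1.60) = 2.512×10^-2 mol kg⁻¹ atm⁻¹
pCO2 = [CO2*]/KH = 67.2×10^-6 / 2.512×10^-2 = 2.68×10^-3 atm = 2680 μatm

pCO2 = 2680 μatm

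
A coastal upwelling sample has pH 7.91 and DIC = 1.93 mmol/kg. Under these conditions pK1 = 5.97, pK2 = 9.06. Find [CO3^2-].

[CO3²⁻] = 0.126 mmol/kg

α₂ = 1 / (1 + [H⁺]/K2 + [H⁺]²/(K1K2)) = 1 / (1 + 10^+1.15 + 10^-0.79)
   = 1 / (1 + 14.125 + 0.16218) = 1/15.288 = 0.06541
[CO3²⁻] = α₂ × DIC = 0.06541 × 1.93 = 0.126 mmol/kg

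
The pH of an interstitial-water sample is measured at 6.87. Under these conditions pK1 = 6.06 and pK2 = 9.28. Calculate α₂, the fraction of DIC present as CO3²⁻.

α₂ = 0.00336

α₂ = 1 / (1 + [H⁺]/K2 + [H⁺]²/(K1K2)) = 1 / (1 + 10^+2.41 + 10^+1.60)
   = 1 / (1 + 257.04 + 39.811) = 1/297.85 = 0.003357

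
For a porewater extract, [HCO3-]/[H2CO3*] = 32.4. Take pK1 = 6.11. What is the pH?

pH = 7.62

From K1 = [H⁺][HCO3-]/[H2CO3*]:  pH = pK1 + log₁₀([HCO3-]/[H2CO3*])
log₁₀(32.4) = +1.511
pH = 6.11 + (+1.511) = 7.62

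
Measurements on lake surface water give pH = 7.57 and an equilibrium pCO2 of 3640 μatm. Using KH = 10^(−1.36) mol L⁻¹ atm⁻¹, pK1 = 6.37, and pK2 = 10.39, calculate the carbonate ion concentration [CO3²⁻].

[CO2*] = KH · pCO2 = 10^(−1.36) × 3640×10^-6 = 1.589×10^-4 mol/L
α₀ = 1/(1 + K1/[H⁺] + K1K2/[H⁺]²) = 1/(1 + 10^+1.20 + 10^-1.62) = 0.05927
DIC = [CO2*]/α₀ = 1.589×10^-4 / 0.05927 = 2.681 mmol/L
[CO3²⁻] = α₂·DIC; α₂ = 0.001422, so [CO3²⁻] = 0.001422 × 2.681 = 0.00381 mmol/L = 3.81 μmol/L

[CO3²⁻] = 3.81 μmol/L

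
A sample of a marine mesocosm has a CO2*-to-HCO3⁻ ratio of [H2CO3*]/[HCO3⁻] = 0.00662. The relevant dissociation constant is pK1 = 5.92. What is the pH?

pH = 8.10

From K1 = [H⁺][HCO3⁻]/[H2CO3*]:  pH = pK1 − log₁₀([H2CO3*]/[HCO3⁻])
log₁₀(0.00662) = -2.179
pH = 5.92 − (-2.179) = 8.10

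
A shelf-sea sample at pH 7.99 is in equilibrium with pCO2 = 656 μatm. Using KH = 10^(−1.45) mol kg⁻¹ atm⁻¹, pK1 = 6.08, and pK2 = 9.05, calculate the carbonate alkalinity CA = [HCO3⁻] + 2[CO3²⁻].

[CO2*] = KH · pCO2 = 10^(−1.45) × 656×10^-6 = 2.328×10^-5 mol/kg
α₀ = 1/(1 + K1/[H⁺] + K1K2/[H⁺]²) = 1/(1 + 10^+1.91 + 10^+0.85) = 0.01119
DIC = [CO2*]/α₀ = 2.328×10^-5 / 0.01119 = 2.080 mmol/kg
CA = (α₁ + 2α₂)·DIC = (0.9096 + 2×0.07922) × 2.080 = 2.22 mmol/kg

CA = 2.22 mmol/kg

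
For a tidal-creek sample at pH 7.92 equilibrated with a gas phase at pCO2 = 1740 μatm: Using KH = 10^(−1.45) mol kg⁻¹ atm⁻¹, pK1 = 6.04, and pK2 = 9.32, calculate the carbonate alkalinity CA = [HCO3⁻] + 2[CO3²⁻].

CA = 5.06 mmol/kg

[CO2*] = KH · pCO2 = 10^(−1.45) × 1740×10^-6 = 6.174×10^-5 mol/kg
α₀ = 1/(1 + K1/[H⁺] + K1K2/[H⁺]²) = 1/(1 + 10^+1.88 + 10^+0.48) = 0.01252
DIC = [CO2*]/α₀ = 6.174×10^-5 / 0.01252 = 4.931 mmol/kg
CA = (α₁ + 2α₂)·DIC = (0.9497 + 2×0.03781) × 4.931 = 5.06 mmol/kg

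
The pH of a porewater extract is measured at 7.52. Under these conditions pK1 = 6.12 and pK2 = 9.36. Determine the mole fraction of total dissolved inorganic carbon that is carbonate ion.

α₂ = 1 / (1 + [H⁺]/K2 + [H⁺]²/(K1K2)) = 1 / (1 + 10^+1.84 + 10^+0.44)
   = 1 / (1 + 69.183 + 2.7542) = 1/72.937 = 0.01371

α₂ = 0.0137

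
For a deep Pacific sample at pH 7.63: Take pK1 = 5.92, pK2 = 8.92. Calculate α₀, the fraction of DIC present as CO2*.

α₀ = 1 / (1 + K1/[H⁺] + K1K2/[H⁺]²) = 1 / (1 + 10^+1.71 + 10^+0.42)
   = 1 / (1 + 51.286 + 2.6303) = 1/54.916 = 0.01821

α₀ = 0.0182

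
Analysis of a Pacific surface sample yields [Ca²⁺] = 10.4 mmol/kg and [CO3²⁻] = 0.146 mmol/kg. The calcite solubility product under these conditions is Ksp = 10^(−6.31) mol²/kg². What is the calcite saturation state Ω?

Ksp = 10^(−6.31) = 4.898×10^-7
Ω = [Ca²⁺][CO3²⁻]/Ksp = (10.4×10^-3)(0.146×10^-3) / 4.898×10^-7 = 3.10

Ω = 3.10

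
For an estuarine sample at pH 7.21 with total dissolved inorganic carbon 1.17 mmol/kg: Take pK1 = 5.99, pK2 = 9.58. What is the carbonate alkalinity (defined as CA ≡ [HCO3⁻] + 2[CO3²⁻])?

CA = [HCO3⁻] + 2[CO3²⁻] = (α₁ + 2α₂)·DIC
At pH 7.21: [H⁺]/K1 = 10^-1.22 = 0.060256, K2/[H⁺] = 10^-2.37 = 0.0042658
α₁ = 1/(1 + 0.060256 + 0.0042658) = 1/1.0645 = 0.9394; α₂ = α₁·K2/[H⁺] = 0.004007
α₁ + 2α₂ = 0.9474
CA = 0.9474 × 1.17 = 1.11 mmol/kg

CA = 1.11 mmol/kg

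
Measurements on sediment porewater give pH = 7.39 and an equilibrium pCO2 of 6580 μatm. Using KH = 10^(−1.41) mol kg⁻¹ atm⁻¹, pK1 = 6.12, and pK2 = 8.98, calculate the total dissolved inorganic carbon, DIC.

[CO2*] = KH · pCO2 = 10^(−1.41) × 6580×10^-6 = 2.560×10^-4 mol/kg
α₀ = 1/(1 + K1/[H⁺] + K1K2/[H⁺]²) = 1/(1 + 10^+1.27 + 10^-0.32) = 0.04975
DIC = [CO2*]/α₀ = 2.560×10^-4 / 0.04975 = 5.15 mmol/kg

DIC = 5.15 mmol/kg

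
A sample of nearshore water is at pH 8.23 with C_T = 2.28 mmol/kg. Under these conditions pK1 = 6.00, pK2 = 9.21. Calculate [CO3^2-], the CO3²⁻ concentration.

α₂ = 1 / (1 + [H⁺]/K2 + [H⁺]²/(K1K2)) = 1 / (1 + 10^+0.98 + 10^-1.25)
   = 1 / (1 + 9.5499 + 0.056234) = 1/10.606 = 0.09428
[CO3²⁻] = α₂ × DIC = 0.09428 × 2.28 = 0.215 mmol/kg

[CO3²⁻] = 0.215 mmol/kg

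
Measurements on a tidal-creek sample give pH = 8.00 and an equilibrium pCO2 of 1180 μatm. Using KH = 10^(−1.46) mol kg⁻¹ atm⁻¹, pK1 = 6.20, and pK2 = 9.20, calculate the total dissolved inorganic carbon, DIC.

[CO2*] = KH · pCO2 = 10^(−1.46) × 1180×10^-6 = 4.091×10^-5 mol/kg
α₀ = 1/(1 + K1/[H⁺] + K1K2/[H⁺]²) = 1/(1 + 10^+1.80 + 10^+0.60) = 0.01469
DIC = [CO2*]/α₀ = 4.091×10^-5 / 0.01469 = 2.79 mmol/kg

DIC = 2.79 mmol/kg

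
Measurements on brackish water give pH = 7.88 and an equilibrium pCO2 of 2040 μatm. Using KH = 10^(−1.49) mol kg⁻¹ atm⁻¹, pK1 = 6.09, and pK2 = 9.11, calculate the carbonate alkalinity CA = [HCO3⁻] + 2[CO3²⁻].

[CO2*] = KH · pCO2 = 10^(−1.49) × 2040×10^-6 = 6.601×10^-5 mol/kg
α₀ = 1/(1 + K1/[H⁺] + K1K2/[H⁺]²) = 1/(1 + 10^+1.79 + 10^+0.56) = 0.01509
DIC = [CO2*]/α₀ = 6.601×10^-5 / 0.01509 = 4.376 mmol/kg
CA = (α₁ + 2α₂)·DIC = (0.9301 + 2×0.05477) × 4.376 = 4.55 mmol/kg

CA = 4.55 mmol/kg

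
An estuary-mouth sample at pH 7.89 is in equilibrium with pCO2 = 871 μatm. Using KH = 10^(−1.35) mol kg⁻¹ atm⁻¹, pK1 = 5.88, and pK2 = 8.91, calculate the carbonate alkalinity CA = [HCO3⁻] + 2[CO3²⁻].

[CO2*] = KH · pCO2 = 10^(−1.35) × 871×10^-6 = 3.891×10^-5 mol/kg
α₀ = 1/(1 + K1/[H⁺] + K1K2/[H⁺]²) = 1/(1 + 10^+2.01 + 10^+0.99) = 0.008842
DIC = [CO2*]/α₀ = 3.891×10^-5 / 0.008842 = 4.400 mmol/kg
CA = (α₁ + 2α₂)·DIC = (0.9048 + 2×0.08640) × 4.400 = 4.74 mmol/kg

CA = 4.74 mmol/kg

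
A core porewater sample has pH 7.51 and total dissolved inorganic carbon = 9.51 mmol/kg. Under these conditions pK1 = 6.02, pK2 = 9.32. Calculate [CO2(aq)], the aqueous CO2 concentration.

[CO2*] = 0.294 mmol/kg

α₀ = 1 / (1 + K1/[H⁺] + K1K2/[H⁺]²) = 1 / (1 + 10^+1.49 + 10^-0.32)
   = 1 / (1 + 30.903 + 0.47863) = 1/32.382 = 0.03088
[CO2*] = α₀ × DIC = 0.03088 × 9.51 = 0.294 mmol/kg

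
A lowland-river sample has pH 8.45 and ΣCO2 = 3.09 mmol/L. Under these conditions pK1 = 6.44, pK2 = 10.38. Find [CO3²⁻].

[CO3²⁻] = 0.0355 mmol/L

α₂ = 1 / (1 + [H⁺]/K2 + [H⁺]²/(K1K2)) = 1 / (1 + 10^+1.93 + 10^-0.08)
   = 1 / (1 + 85.114 + 0.83176) = 1/86.946 = 0.01150
[CO3²⁻] = α₂ × DIC = 0.01150 × 3.09 = 0.0355 mmol/L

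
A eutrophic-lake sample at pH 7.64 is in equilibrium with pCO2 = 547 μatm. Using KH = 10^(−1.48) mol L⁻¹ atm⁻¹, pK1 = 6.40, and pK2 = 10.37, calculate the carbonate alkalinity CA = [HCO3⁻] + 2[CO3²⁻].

[CO2*] = KH · pCO2 = 10^(−1.48) × 547×10^-6 = 1.811×10^-5 mol/L
α₀ = 1/(1 + K1/[H⁺] + K1K2/[H⁺]²) = 1/(1 + 10^+1.24 + 10^-1.49) = 0.05432
DIC = [CO2*]/α₀ = 1.811×10^-5 / 0.05432 = 0.3335 mmol/L
CA = (α₁ + 2α₂)·DIC = (0.9439 + 2×0.001758) × 0.3335 = 0.316 mmol/L

CA = 0.316 mmol/L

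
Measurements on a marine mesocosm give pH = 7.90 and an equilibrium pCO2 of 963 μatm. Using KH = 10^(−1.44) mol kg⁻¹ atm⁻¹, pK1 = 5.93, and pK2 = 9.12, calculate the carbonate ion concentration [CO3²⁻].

[CO2*] = KH · pCO2 = 10^(−1.44) × 963×10^-6 = 3.496×10^-5 mol/kg
α₀ = 1/(1 + K1/[H⁺] + K1K2/[H⁺]²) = 1/(1 + 10^+1.97 + 10^+0.75) = 0.01001
DIC = [CO2*]/α₀ = 3.496×10^-5 / 0.01001 = 3.495 mmol/kg
[CO3²⁻] = α₂·DIC; α₂ = 0.05626, so [CO3²⁻] = 0.05626 × 3.495 = 0.197 mmol/kg

[CO3²⁻] = 0.197 mmol/kg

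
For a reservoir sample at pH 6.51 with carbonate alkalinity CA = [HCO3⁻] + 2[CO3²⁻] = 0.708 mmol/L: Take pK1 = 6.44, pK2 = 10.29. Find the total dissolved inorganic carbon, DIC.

CA = [HCO3⁻] + 2[CO3²⁻] = (α₁ + 2α₂)·DIC
At pH 6.51: [H⁺]/K1 = 10^-0.07 = 0.85114, K2/[H⁺] = 10^-3.78 = 0.00016596
α₁ = 1/(1 + 0.85114 + 0.00016596) = 1/1.8513 = 0.5402; α₂ = α₁·K2/[H⁺] = 8.964×10^-5
α₁ + 2α₂ = 0.5403
DIC = CA / (α₁ + 2α₂) = 0.708 / 0.5403 = 1.31 mmol/L

DIC = 1.31 mmol/L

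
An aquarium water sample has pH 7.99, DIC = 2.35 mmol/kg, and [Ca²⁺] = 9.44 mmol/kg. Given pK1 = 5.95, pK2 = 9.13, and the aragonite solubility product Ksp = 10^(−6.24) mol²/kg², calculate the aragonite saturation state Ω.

Ω = 2.58

α₂ = 1 / (1 + [H⁺]/K2 + [H⁺]²/(K1K2)) = 1 / (1 + 10^+1.14 + 10^-0.90)
   = 1 / (1 + 13.804 + 0.12589) = 1/14.930 = 0.06698
[CO3²⁻] = α₂ × DIC = 0.06698 × 2.35 = 0.1574 mmol/kg
Ksp = 10^(−6.24) = 5.754×10^-7
Ω = [Ca²⁺][CO3²⁻]/Ksp = (9.44×10^-3)(1.574×10^-4) / 5.754×10^-7 = 2.58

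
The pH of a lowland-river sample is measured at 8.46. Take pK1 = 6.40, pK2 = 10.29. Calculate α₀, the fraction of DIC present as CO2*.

α₀ = 1 / (1 + K1/[H⁺] + K1K2/[H⁺]²) = 1 / (1 + 10^+2.06 + 10^+0.23)
   = 1 / (1 + 114.82 + 1.6982) = 1/117.51 = 0.008510

α₀ = 0.00851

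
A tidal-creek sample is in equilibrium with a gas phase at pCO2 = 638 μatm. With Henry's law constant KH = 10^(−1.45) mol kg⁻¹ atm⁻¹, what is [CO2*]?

[CO2*] = 22.6 μmol/kg

KH = 10^(−1.45) = 3.548×10^-2 mol kg⁻¹ atm⁻¹
[CO2*] = KH · pCO2 = 3.548×10^-2 × 638×10^-6 atm = 2.26×10^-5 mol/kg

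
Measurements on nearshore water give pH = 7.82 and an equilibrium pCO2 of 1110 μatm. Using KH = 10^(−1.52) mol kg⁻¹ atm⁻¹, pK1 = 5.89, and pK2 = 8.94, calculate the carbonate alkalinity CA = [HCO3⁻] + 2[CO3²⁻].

[CO2*] = KH · pCO2 = 10^(−1.52) × 1110×10^-6 = 3.352×10^-5 mol/kg
α₀ = 1/(1 + K1/[H⁺] + K1K2/[H⁺]²) = 1/(1 + 10^+1.93 + 10^+0.81) = 0.01080
DIC = [CO2*]/α₀ = 3.352×10^-5 / 0.01080 = 3.103 mmol/kg
CA = (α₁ + 2α₂)·DIC = (0.9194 + 2×0.06975) × 3.103 = 3.29 mmol/kg

CA = 3.29 mmol/kg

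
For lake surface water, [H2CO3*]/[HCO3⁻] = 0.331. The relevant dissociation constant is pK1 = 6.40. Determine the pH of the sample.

pH = 6.88

From K1 = [H⁺][HCO3⁻]/[H2CO3*]:  pH = pK1 − log₁₀([H2CO3*]/[HCO3⁻])
log₁₀(0.331) = -0.480
pH = 6.40 − (-0.480) = 6.88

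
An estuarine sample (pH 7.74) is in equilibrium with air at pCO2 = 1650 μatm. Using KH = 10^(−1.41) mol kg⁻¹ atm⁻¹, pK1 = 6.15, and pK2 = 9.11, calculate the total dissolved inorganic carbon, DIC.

DIC = 2.67 mmol/kg

[CO2*] = KH · pCO2 = 10^(−1.41) × 1650×10^-6 = 6.419×10^-5 mol/kg
α₀ = 1/(1 + K1/[H⁺] + K1K2/[H⁺]²) = 1/(1 + 10^+1.59 + 10^+0.22) = 0.02406
DIC = [CO2*]/α₀ = 6.419×10^-5 / 0.02406 = 2.67 mmol/kg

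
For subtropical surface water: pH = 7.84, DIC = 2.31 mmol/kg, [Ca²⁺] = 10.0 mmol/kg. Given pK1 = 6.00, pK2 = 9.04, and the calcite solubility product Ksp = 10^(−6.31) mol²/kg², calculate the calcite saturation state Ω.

α₂ = 1 / (1 + [H⁺]/K2 + [H⁺]²/(K1K2)) = 1 / (1 + 10^+1.20 + 10^-0.64)
   = 1 / (1 + 15.849 + 0.22909) = 1/17.078 = 0.05855
[CO3²⁻] = α₂ × DIC = 0.05855 × 2.31 = 0.1353 mmol/kg
Ksp = 10^(−6.31) = 4.898×10^-7
Ω = [Ca²⁺][CO3²⁻]/Ksp = (10.0×10^-3)(1.353×10^-4) / 4.898×10^-7 = 2.76

Ω = 2.76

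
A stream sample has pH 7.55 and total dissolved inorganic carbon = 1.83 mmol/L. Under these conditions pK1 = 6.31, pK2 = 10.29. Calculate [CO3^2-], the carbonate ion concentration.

[CO3²⁻] = 3.14 μmol/L

α₂ = 1 / (1 + [H⁺]/K2 + [H⁺]²/(K1K2)) = 1 / (1 + 10^+2.74 + 10^+1.50)
   = 1 / (1 + 549.54 + 31.623) = 1/582.16 = 0.001718
[CO3²⁻] = α₂ × DIC = 0.001718 × 1.83 = 0.00314 mmol/L = 3.14 μmol/L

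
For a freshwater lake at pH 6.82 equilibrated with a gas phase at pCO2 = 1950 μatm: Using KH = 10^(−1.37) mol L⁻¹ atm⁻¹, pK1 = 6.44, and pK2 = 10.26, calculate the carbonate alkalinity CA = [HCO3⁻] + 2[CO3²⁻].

CA = 0.200 mmol/L

[CO2*] = KH · pCO2 = 10^(−1.37) × 1950×10^-6 = 8.318×10^-5 mol/L
α₀ = 1/(1 + K1/[H⁺] + K1K2/[H⁺]²) = 1/(1 + 10^+0.38 + 10^-3.06) = 0.2941
DIC = [CO2*]/α₀ = 8.318×10^-5 / 0.2941 = 0.2828 mmol/L
CA = (α₁ + 2α₂)·DIC = (0.7056 + 2×0.0002562) × 0.2828 = 0.200 mmol/L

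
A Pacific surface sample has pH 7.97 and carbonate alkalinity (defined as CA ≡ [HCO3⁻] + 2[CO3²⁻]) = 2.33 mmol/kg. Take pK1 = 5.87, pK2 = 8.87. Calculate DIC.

CA = [HCO3⁻] + 2[CO3²⁻] = (α₁ + 2α₂)·DIC
At pH 7.97: [H⁺]/K1 = 10^-2.10 = 0.0079433, K2/[H⁺] = 10^-0.90 = 0.12589
α₁ = 1/(1 + 0.0079433 + 0.12589) = 1/1.1338 = 0.8820; α₂ = α₁·K2/[H⁺] = 0.1110
α₁ + 2α₂ = 1.1040
DIC = CA / (α₁ + 2α₂) = 2.33 / 1.1040 = 2.11 mmol/kg

DIC = 2.11 mmol/kg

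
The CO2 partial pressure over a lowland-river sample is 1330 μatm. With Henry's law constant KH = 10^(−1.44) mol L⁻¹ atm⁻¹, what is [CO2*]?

KH = 10^(−1.44) = 3.631×10^-2 mol L⁻¹ atm⁻¹
[CO2*] = KH · pCO2 = 3.631×10^-2 × 1330×10^-6 atm = 4.83×10^-5 mol/L

[CO2*] = 48.3 μmol/L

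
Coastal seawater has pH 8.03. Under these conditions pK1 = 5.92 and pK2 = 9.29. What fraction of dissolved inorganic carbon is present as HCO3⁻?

α₁ = 1 / (1 + [H⁺]/K1 + K2/[H⁺]) = 1 / (1 + 10^-2.11 + 10^-1.26)
   = 1 / (1 + 0.0077625 + 0.054954) = 1/1.0627 = 0.9410

α₁ = 0.941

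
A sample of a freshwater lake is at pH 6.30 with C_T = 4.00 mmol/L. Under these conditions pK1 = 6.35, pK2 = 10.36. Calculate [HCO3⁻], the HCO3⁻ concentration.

[HCO3⁻] = 1.88 mmol/L

α₁ = 1 / (1 + [H⁺]/K1 + K2/[H⁺]) = 1 / (1 + 10^+0.05 + 10^-4.06)
   = 1 / (1 + 1.1220 + 8.7096×10^-5) = 1/2.1221 = 0.4712
[HCO3⁻] = α₁ × DIC = 0.4712 × 4.00 = 1.88 mmol/L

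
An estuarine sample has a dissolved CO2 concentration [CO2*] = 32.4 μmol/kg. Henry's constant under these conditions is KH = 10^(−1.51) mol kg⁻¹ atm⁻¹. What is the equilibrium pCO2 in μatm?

KH = 10^(−1.51) = 3.090×10^-2 mol kg⁻¹ atm⁻¹
pCO2 = [CO2*]/KH = 32.4×10^-6 / 3.090×10^-2 = 1.05×10^-3 atm = 1050 μatm

pCO2 = 1050 μatm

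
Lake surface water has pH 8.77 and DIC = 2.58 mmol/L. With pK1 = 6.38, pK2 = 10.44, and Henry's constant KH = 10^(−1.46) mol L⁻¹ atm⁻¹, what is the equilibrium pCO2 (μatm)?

α₀ = 1 / (1 + K1/[H⁺] + K1K2/[H⁺]²) = 1 / (1 + 10^+2.39 + 10^+0.72)
   = 1 / (1 + 245.47 + 5.2481) = 1/251.72 = 0.003973
[CO2*] = α₀ × DIC = 0.003973 × 2.58 = 0.01025 mmol/L = 10.25 μmol/L
pCO2 = [CO2*]/KH = 1.025×10^-5 / 3.467×10^-2 = 296 μatm

pCO2 = 296 μatm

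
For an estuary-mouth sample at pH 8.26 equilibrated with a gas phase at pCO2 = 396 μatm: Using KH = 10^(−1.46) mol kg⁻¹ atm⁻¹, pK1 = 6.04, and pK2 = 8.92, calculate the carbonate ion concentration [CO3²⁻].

[CO3²⁻] = 0.499 mmol/kg

[CO2*] = KH · pCO2 = 10^(−1.46) × 396×10^-6 = 1.373×10^-5 mol/kg
α₀ = 1/(1 + K1/[H⁺] + K1K2/[H⁺]²) = 1/(1 + 10^+2.22 + 10^+1.56) = 0.004920
DIC = [CO2*]/α₀ = 1.373×10^-5 / 0.004920 = 2.791 mmol/kg
[CO3²⁻] = α₂·DIC; α₂ = 0.1786, so [CO3²⁻] = 0.1786 × 2.791 = 0.499 mmol/kg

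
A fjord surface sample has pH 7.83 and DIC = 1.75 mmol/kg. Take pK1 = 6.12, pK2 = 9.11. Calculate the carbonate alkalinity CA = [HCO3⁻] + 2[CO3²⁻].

CA = [HCO3⁻] + 2[CO3²⁻] = (α₁ + 2α₂)·DIC
At pH 7.83: [H⁺]/K1 = 10^-1.71 = 0.019498, K2/[H⁺] = 10^-1.28 = 0.052481
α₁ = 1/(1 + 0.019498 + 0.052481) = 1/1.0720 = 0.9329; α₂ = α₁·K2/[H⁺] = 0.04896
α₁ + 2α₂ = 1.0308
CA = 1.0308 × 1.75 = 1.80 mmol/kg

CA = 1.80 mmol/kg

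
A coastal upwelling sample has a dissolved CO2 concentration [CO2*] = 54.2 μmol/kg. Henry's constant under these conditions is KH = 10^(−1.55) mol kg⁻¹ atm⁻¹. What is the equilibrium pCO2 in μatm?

pCO2 = 1920 μatm

KH = 10^(−1.55) = 2.818×10^-2 mol kg⁻¹ atm⁻¹
pCO2 = [CO2*]/KH = 54.2×10^-6 / 2.818×10^-2 = 1.92×10^-3 atm = 1920 μatm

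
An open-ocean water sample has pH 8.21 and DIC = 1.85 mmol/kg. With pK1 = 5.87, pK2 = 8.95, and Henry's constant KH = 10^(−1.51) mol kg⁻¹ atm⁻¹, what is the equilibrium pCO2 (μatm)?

α₀ = 1 / (1 + K1/[H⁺] + K1K2/[H⁺]²) = 1 / (1 + 10^+2.34 + 10^+1.60)
   = 1 / (1 + 218.78 + 39.811) = 1/259.59 = 0.003852
[CO2*] = α₀ × DIC = 0.003852 × 1.85 = 0.007127 mmol/kg = 7.127 μmol/kg
pCO2 = [CO2*]/KH = 7.127×10^-6 / 3.090×10^-2 = 231 μatm

pCO2 = 231 μatm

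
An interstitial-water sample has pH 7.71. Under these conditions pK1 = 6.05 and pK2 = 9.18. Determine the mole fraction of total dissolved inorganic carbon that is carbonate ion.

α₂ = 1 / (1 + [H⁺]/K2 + [H⁺]²/(K1K2)) = 1 / (1 + 10^+1.47 + 10^-0.19)
   = 1 / (1 + 29.512 + 0.64565) = 1/31.158 = 0.03209

α₂ = 0.0321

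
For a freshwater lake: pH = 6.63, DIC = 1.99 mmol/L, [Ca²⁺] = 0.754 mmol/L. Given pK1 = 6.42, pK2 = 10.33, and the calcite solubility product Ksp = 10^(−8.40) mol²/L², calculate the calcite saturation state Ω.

Ω = 0.0465

α₂ = 1 / (1 + [H⁺]/K2 + [H⁺]²/(K1K2)) = 1 / (1 + 10^+3.70 + 10^+3.49)
   = 1 / (1 + 5011.9 + 3090.3) = 1/8103.2 = 0.0001234
[CO3²⁻] = α₂ × DIC = 0.0001234 × 1.99 = 0.0002456 mmol/L = 0.2456 μmol/L
Ksp = 10^(−8.40) = 3.981×10^-9
Ω = [Ca²⁺][CO3²⁻]/Ksp = (0.754×10^-3)(2.456×10^-7) / 3.981×10^-9 = 0.0465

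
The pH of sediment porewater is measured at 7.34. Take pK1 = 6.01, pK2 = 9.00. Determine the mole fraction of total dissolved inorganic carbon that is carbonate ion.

α₂ = 1 / (1 + [H⁺]/K2 + [H⁺]²/(K1K2)) = 1 / (1 + 10^+1.66 + 10^+0.33)
   = 1 / (1 + 45.709 + 2.1380) = 1/48.847 = 0.02047

α₂ = 0.0205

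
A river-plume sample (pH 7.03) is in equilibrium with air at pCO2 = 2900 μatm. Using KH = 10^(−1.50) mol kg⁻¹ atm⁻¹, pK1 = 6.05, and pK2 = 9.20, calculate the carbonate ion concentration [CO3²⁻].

[CO2*] = KH · pCO2 = 10^(−1.50) × 2900×10^-6 = 9.171×10^-5 mol/kg
α₀ = 1/(1 + K1/[H⁺] + K1K2/[H⁺]²) = 1/(1 + 10^+0.98 + 10^-1.19) = 0.09421
DIC = [CO2*]/α₀ = 9.171×10^-5 / 0.09421 = 0.9734 mmol/kg
[CO3²⁻] = α₂·DIC; α₂ = 0.006083, so [CO3²⁻] = 0.006083 × 0.9734 = 0.00592 mmol/kg = 5.92 μmol/kg

[CO3²⁻] = 5.92 μmol/kg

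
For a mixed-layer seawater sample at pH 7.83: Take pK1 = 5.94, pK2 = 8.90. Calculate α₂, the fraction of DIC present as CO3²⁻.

α₂ = 1 / (1 + [H⁺]/K2 + [H⁺]²/(K1K2)) = 1 / (1 + 10^+1.07 + 10^-0.82)
   = 1 / (1 + 11.749 + 0.15136) = 1/12.900 = 0.07752

α₂ = 0.0775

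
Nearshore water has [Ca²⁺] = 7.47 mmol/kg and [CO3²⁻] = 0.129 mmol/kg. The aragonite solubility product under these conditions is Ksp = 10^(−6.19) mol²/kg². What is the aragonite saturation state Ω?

Ω = 1.49

Ksp = 10^(−6.19) = 6.457×10^-7
Ω = [Ca²⁺][CO3²⁻]/Ksp = (7.47×10^-3)(0.129×10^-3) / 6.457×10^-7 = 1.49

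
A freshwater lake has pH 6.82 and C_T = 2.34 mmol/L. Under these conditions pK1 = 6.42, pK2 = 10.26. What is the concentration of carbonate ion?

[CO3²⁻] = 0.608 μmol/L

α₂ = 1 / (1 + [H⁺]/K2 + [H⁺]²/(K1K2)) = 1 / (1 + 10^+3.44 + 10^+3.04)
   = 1 / (1 + 2754.2 + 1096.5) = 1/3851.7 = 0.0002596
[CO3²⁻] = α₂ × DIC = 0.0002596 × 2.34 = 0.000608 mmol/L = 0.608 μmol/L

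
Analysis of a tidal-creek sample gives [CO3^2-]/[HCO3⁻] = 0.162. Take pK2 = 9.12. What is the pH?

pH = 8.33

From K2 = [H⁺][CO3^2-]/[HCO3⁻]:  pH = pK2 + log₁₀([CO3^2-]/[HCO3⁻])
log₁₀(0.162) = -0.790
pH = 9.12 + (-0.790) = 8.33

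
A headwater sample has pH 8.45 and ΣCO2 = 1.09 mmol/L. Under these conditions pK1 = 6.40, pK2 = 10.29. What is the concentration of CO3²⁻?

α₂ = 1 / (1 + [H⁺]/K2 + [H⁺]²/(K1K2)) = 1 / (1 + 10^+1.84 + 10^-0.21)
   = 1 / (1 + 69.183 + 0.61660) = 1/70.800 = 0.01412
[CO3²⁻] = α₂ × DIC = 0.01412 × 1.09 = 0.0154 mmol/L = 15.4 μmol/L

[CO3²⁻] = 15.4 μmol/L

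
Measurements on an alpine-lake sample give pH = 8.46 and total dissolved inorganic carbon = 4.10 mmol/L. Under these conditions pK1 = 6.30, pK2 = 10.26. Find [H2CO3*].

[CO2*] = 0.0277 mmol/L

α₀ = 1 / (1 + K1/[H⁺] + K1K2/[H⁺]²) = 1 / (1 + 10^+2.16 + 10^+0.36)
   = 1 / (1 + 144.54 + 2.2909) = 1/147.83 = 0.006764
[CO2*] = α₀ × DIC = 0.006764 × 4.10 = 0.0277 mmol/L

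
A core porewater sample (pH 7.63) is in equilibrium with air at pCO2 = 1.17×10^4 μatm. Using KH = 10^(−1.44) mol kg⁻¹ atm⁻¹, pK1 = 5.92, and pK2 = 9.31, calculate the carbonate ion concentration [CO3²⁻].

[CO2*] = KH · pCO2 = 10^(−1.44) × 1.17×10^4×10^-6 = 4.248×10^-4 mol/kg
α₀ = 1/(1 + K1/[H⁺] + K1K2/[H⁺]²) = 1/(1 + 10^+1.71 + 10^+0.03) = 0.01874
DIC = [CO2*]/α₀ = 4.248×10^-4 / 0.01874 = 22.67 mmol/kg
[CO3²⁻] = α₂·DIC; α₂ = 0.02008, so [CO3²⁻] = 0.02008 × 22.67 = 0.455 mmol/kg

[CO3²⁻] = 0.455 mmol/kg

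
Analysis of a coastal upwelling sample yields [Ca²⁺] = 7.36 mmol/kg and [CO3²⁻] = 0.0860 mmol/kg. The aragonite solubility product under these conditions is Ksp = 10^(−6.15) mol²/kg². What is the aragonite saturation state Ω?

Ksp = 10^(−6.15) = 7.079×10^-7
Ω = [Ca²⁺][CO3²⁻]/Ksp = (7.36×10^-3)(0.0860×10^-3) / 7.079×10^-7 = 0.894

Ω = 0.894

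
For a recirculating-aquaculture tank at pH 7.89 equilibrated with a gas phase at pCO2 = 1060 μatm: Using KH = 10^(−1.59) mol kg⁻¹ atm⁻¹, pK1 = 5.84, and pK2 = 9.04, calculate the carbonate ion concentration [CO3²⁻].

[CO2*] = KH · pCO2 = 10^(−1.59) × 1060×10^-6 = 2.725×10^-5 mol/kg
α₀ = 1/(1 + K1/[H⁺] + K1K2/[H⁺]²) = 1/(1 + 10^+2.05 + 10^+0.90) = 0.008255
DIC = [CO2*]/α₀ = 2.725×10^-5 / 0.008255 = 3.301 mmol/kg
[CO3²⁻] = α₂·DIC; α₂ = 0.06557, so [CO3²⁻] = 0.06557 × 3.301 = 0.216 mmol/kg

[CO3²⁻] = 0.216 mmol/kg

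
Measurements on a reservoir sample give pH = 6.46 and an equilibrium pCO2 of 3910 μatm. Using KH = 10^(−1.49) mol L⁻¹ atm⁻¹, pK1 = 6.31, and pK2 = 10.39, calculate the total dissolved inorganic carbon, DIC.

[CO2*] = KH · pCO2 = 10^(−1.49) × 3910×10^-6 = 1.265×10^-4 mol/L
α₀ = 1/(1 + K1/[H⁺] + K1K2/[H⁺]²) = 1/(1 + 10^+0.15 + 10^-3.78) = 0.4145
DIC = [CO2*]/α₀ = 1.265×10^-4 / 0.4145 = 0.305 mmol/L

DIC = 0.305 mmol/L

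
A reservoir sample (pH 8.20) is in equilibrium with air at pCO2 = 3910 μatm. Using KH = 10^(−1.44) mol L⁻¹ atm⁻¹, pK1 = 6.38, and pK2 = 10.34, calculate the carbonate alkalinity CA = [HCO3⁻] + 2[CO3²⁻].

CA = 9.52 mmol/L

[CO2*] = KH · pCO2 = 10^(−1.44) × 3910×10^-6 = 1.420×10^-4 mol/L
α₀ = 1/(1 + K1/[H⁺] + K1K2/[H⁺]²) = 1/(1 + 10^+1.82 + 10^-0.32) = 0.01480
DIC = [CO2*]/α₀ = 1.420×10^-4 / 0.01480 = 9.589 mmol/L
CA = (α₁ + 2α₂)·DIC = (0.9781 + 2×0.007086) × 9.589 = 9.52 mmol/L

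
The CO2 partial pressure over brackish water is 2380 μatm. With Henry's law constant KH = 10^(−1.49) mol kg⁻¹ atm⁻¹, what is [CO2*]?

KH = 10^(−1.49) = 3.236×10^-2 mol kg⁻¹ atm⁻¹
[CO2*] = KH · pCO2 = 3.236×10^-2 × 2380×10^-6 atm = 7.70×10^-5 mol/kg

[CO2*] = 77.0 μmol/kg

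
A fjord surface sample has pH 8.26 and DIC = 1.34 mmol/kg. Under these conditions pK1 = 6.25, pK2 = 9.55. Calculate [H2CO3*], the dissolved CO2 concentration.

[CO2*] = 12.3 μmol/kg

α₀ = 1 / (1 + K1/[H⁺] + K1K2/[H⁺]²) = 1 / (1 + 10^+2.01 + 10^+0.72)
   = 1 / (1 + 102.33 + 5.2481) = 1/108.58 = 0.009210
[CO2*] = α₀ × DIC = 0.009210 × 1.34 = 0.0123 mmol/kg = 12.3 μmol/kg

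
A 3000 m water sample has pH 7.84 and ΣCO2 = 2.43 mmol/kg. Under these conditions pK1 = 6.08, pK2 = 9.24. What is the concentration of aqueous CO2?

[CO2*] = 0.0399 mmol/kg

α₀ = 1 / (1 + K1/[H⁺] + K1K2/[H⁺]²) = 1 / (1 + 10^+1.76 + 10^+0.36)
   = 1 / (1 + 57.544 + 2.2909) = 1/60.835 = 0.01644
[CO2*] = α₀ × DIC = 0.01644 × 2.43 = 0.0399 mmol/kg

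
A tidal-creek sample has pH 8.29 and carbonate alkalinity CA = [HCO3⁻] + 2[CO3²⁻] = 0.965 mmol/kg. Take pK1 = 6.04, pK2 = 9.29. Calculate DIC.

DIC = 0.889 mmol/kg

CA = [HCO3⁻] + 2[CO3²⁻] = (α₁ + 2α₂)·DIC
At pH 8.29: [H⁺]/K1 = 10^-2.25 = 0.0056234, K2/[H⁺] = 10^-1.00 = 0.10000
α₁ = 1/(1 + 0.0056234 + 0.10000) = 1/1.1056 = 0.9045; α₂ = α₁·K2/[H⁺] = 0.09045
α₁ + 2α₂ = 1.0854
DIC = CA / (α₁ + 2α₂) = 0.965 / 1.0854 = 0.889 mmol/kg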